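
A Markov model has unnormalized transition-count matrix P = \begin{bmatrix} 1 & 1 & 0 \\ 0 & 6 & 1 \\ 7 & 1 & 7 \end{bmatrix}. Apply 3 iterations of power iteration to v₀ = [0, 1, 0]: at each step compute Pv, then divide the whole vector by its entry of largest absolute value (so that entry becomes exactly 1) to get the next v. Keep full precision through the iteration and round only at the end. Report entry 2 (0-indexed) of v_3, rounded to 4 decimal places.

Pv0 = (1.00000, 6.00000, 1.00000); divide by 6.00000 → v1 = (0.16667, 1.00000, 0.16667)
Pv1 = (1.16667, 6.16667, 3.33333); divide by 6.16667 → v2 = (0.18919, 1.00000, 0.54054)
Pv2 = (1.18919, 6.54054, 6.10811); divide by 6.54054 → v3 = (0.18182, 1.00000, 0.93388)
Requested entry of v3: 226/242 = 0.9339

0.9339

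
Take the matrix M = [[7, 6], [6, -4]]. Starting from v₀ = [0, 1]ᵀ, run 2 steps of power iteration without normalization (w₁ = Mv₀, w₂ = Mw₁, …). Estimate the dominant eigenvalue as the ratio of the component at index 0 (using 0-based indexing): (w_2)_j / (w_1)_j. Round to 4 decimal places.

λ ≈ 3.0000

w1 = Mv₀ = (6, -4)
w2 = Mw1 = (18, 52)
Ratio at component: 18 / 6 = 3.0000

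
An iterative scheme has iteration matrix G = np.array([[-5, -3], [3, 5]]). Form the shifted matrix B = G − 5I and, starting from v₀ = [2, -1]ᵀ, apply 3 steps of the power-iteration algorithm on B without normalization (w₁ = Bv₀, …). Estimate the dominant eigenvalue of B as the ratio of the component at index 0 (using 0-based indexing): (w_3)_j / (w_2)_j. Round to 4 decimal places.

μ ≈ -8.9934

B = G − 5I has rows (-10, -3); (3, 0)
w1 = Bv₀ = ((-10)·2 + (-3)·(-1); 3·2 + 0·(-1)) = (-17, 6)
w2 = Bw1 = ((-10)·(-17) + (-3)·6; 3·(-17) + 0·6) = (152, -51)
w3 = Bw2 = (-1367, 456)
Ratio: -1367/152 = -8.9934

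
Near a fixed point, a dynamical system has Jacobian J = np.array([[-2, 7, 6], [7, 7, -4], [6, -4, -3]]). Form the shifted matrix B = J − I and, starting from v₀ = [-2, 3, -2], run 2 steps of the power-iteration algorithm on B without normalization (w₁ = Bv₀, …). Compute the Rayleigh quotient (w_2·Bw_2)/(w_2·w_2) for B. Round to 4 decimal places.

B = J − I has rows (-3, 7, 6); (7, 6, -4); (6, -4, -4)
w1 = Bv₀ = ((-3)·(-2) + 7·3 + 6·(-2); 7·(-2) + 6·3 + (-4)·(-2); 6·(-2) + (-4)·3 + (-4)·(-2)) = (15, 12, -16)
w2 = Bw1 = ((-3)·15 + 7·12 + 6·(-16); 7·15 + 6·12 + (-4)·(-16); 6·15 + (-4)·12 + (-4)·(-16)) = (-57, 241, 106)
Bw2 = (2494, 623, -1730)
w2·Bw2 = -175395; w2·w2 = 72566; μ ≈ -175395/72566 = -2.4170

-2.4170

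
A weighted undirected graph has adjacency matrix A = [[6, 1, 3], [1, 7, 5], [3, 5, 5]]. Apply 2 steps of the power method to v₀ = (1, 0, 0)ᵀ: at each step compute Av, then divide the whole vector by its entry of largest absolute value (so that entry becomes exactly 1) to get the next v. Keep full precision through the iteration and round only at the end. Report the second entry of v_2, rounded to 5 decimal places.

Av0 = (6.000000, 1.000000, 3.000000); divide by 6.000000 → v1 = (1.000000, 0.166667, 0.500000)
Av1 = (7.666667, 4.666667, 6.333333); divide by 7.666667 → v2 = (1.000000, 0.608696, 0.826087)
Requested entry of v2: 28/46 = 0.60870

0.60870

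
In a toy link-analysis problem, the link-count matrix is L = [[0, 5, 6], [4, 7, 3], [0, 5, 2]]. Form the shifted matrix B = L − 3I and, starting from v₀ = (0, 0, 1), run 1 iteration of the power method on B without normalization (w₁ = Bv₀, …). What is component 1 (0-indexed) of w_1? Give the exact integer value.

3

B = L − 3I has rows (-3, 5, 6); (4, 4, 3); (0, 5, -1)
w1 = Bv₀ = ((-3)·0 + 5·0 + 6·1; 4·0 + 4·0 + 3·1; 0·0 + 5·0 + (-1)·1) = (6, 3, -1)
Requested component of w1: 3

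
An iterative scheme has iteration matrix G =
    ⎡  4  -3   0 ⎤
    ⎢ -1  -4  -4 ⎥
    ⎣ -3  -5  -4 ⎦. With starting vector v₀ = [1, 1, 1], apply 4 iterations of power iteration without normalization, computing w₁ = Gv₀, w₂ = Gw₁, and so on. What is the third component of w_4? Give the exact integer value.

7462

w1 = Gv₀ = (1, -9, -12)
w2 = Gw1 = (31, 83, 90)
w3 = Gw2 = (-125, -723, -868)
w4 = Gw3 = (1669, 6489, 7462)
The requested component of w4 is 7462.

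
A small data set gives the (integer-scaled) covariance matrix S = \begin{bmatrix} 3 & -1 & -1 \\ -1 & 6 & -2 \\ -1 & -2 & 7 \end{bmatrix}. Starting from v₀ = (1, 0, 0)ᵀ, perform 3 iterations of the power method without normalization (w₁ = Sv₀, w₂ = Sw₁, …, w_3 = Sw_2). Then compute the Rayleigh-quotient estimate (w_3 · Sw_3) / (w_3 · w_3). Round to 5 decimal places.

λ ≈ 5.48982

w1 = Sv₀ = (3, -1, -1)
w2 = Sw1 = (11, -7, -8)
w3 = Sw2 = (48, -37, -53)
Sw3 = (234, -164, -345)
w3·Sw3 = 48·234 + (-37)·(-164) + (-53)·(-345) = 35585; w3·w3 = 48·48 + (-37)·(-37) + (-53)·(-53) = 6482
λ ≈ 35585/6482 = 5.48982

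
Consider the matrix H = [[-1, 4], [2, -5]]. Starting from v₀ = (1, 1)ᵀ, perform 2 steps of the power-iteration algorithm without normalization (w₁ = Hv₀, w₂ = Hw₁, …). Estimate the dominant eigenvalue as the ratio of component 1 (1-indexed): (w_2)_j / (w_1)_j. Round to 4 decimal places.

-5.0000

w1 = Hv₀ = (3, -3)
w2 = Hw1 = (-15, 21)
Ratio at component: -15 / 3 = -5.0000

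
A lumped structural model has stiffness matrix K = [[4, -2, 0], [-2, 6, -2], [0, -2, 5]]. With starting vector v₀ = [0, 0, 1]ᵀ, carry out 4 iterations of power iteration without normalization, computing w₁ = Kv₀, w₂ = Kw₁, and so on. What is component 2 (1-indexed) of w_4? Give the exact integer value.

-1686

w1 = Kv₀ = (0, -2, 5)
w2 = Kw1 = (4, -22, 29)
w3 = Kw2 = (60, -198, 189)
w4 = Kw3 = (636, -1686, 1341)
The requested component of w4 is -1686.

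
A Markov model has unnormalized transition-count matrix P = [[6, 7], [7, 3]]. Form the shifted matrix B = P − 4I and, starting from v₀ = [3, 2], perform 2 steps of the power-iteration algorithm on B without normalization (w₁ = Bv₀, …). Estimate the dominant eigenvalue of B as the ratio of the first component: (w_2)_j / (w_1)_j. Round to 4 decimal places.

μ ≈ 8.6500

B = P − 4I has rows (2, 7); (7, -1)
w1 = Bv₀ = (2·3 + 7·2; 7·3 + (-1)·2) = (20, 19)
w2 = Bw1 = (2·20 + 7·19; 7·20 + (-1)·19) = (173, 121)
Ratio: 173/20 = 8.6500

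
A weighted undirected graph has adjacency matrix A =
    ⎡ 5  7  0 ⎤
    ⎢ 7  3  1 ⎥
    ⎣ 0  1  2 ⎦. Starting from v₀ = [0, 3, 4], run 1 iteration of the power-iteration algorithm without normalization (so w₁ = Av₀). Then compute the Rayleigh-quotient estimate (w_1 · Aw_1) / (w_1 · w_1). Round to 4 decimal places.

λ ≈ 9.6607

w1 = Av₀ = (5·0 + 7·3 + 0·4; 7·0 + 3·3 + 1·4; 0·0 + 1·3 + 2·4) = (21, 13, 11)
Aw1 = (196, 197, 35)
w1·Aw1 = 21·196 + 13·197 + 11·35 = 7062; w1·w1 = 21·21 + 13·13 + 11·11 = 731
λ ≈ 7062/731 = 9.6607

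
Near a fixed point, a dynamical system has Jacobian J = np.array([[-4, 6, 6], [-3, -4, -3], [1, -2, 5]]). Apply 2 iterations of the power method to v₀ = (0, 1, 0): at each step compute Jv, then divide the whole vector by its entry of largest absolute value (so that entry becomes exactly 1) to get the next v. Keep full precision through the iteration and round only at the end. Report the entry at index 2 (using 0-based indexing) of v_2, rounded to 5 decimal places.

-0.06667

Jv0 = (6.000000, -4.000000, -2.000000); divide by 6.000000 → v1 = (1.000000, -0.666667, -0.333333)
Jv1 = (-10.000000, 0.666667, 0.666667); divide by -10.000000 → v2 = (1.000000, -0.066667, -0.066667)
Requested entry of v2: 4/-60 = -0.06667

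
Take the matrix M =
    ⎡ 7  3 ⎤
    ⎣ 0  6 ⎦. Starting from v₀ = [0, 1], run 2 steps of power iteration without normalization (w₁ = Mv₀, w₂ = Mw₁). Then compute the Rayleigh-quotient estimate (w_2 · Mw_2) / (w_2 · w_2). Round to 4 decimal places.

w1 = Mv₀ = (3, 6)
w2 = Mw1 = (39, 36)
Mw2 = (381, 216)
w2·Mw2 = 39·381 + 36·216 = 22635; w2·w2 = 39·39 + 36·36 = 2817
λ ≈ 22635/2817 = 8.0351

8.0351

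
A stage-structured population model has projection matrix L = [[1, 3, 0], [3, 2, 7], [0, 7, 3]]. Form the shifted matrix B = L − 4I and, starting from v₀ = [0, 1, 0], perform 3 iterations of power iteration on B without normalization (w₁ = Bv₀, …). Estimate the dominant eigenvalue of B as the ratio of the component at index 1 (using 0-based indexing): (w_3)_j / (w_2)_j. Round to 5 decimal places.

-5.09677

B = L − 4I has rows (-3, 3, 0); (3, -2, 7); (0, 7, -1)
w1 = Bv₀ = ((-3)·0 + 3·1 + 0·0; 3·0 + (-2)·1 + 7·0; 0·0 + 7·1 + (-1)·0) = (3, -2, 7)
w2 = Bw1 = ((-3)·3 + 3·(-2) + 0·7; 3·3 + (-2)·(-2) + 7·7; 0·3 + 7·(-2) + (-1)·7) = (-15, 62, -21)
w3 = Bw2 = (231, -316, 455)
Ratio: -316/62 = -5.09677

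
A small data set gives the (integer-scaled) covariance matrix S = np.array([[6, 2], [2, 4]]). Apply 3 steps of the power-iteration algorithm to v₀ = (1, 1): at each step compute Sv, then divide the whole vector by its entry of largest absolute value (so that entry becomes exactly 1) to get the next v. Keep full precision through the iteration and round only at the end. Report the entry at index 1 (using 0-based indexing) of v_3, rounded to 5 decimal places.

Sv0 = (8.000000, 6.000000); divide by 8.000000 → v1 = (1.000000, 0.750000)
Sv1 = (7.500000, 5.000000); divide by 7.500000 → v2 = (1.000000, 0.666667)
Sv2 = (7.333333, 4.666667); divide by 7.333333 → v3 = (1.000000, 0.636364)
Requested entry of v3: 280/440 = 0.63636

0.63636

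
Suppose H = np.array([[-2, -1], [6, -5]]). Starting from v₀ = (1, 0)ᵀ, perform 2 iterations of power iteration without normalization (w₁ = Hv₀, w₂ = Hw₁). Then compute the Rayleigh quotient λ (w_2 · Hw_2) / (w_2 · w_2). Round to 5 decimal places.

λ ≈ -4.75566

w1 = Hv₀ = ((-2)·1 + (-1)·0; 6·1 + (-5)·0) = (-2, 6)
w2 = Hw1 = ((-2)·(-2) + (-1)·6; 6·(-2) + (-5)·6) = (-2, -42)
Hw2 = (46, 198)
w2·Hw2 = (-2)·46 + (-42)·198 = -8408; w2·w2 = (-2)·(-2) + (-42)·(-42) = 1768
λ ≈ -8408/1768 = -4.75566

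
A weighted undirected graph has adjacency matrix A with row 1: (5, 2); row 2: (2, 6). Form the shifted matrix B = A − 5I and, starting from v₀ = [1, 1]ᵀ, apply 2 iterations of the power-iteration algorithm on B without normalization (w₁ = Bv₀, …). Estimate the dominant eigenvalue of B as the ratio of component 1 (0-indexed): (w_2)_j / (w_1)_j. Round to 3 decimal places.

μ ≈ 2.333

B = A − 5I has rows (0, 2); (2, 1)
w1 = Bv₀ = (0·1 + 2·1; 2·1 + 1·1) = (2, 3)
w2 = Bw1 = (0·2 + 2·3; 2·2 + 1·3) = (6, 7)
Ratio: 7/3 = 2.333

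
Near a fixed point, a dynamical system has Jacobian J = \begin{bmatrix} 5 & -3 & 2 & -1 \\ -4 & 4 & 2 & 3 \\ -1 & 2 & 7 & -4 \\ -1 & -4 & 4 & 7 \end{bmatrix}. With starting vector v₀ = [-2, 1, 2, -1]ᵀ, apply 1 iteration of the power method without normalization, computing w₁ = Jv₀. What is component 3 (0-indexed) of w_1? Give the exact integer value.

w1 = Jv₀ = (-8, 13, 22, -1)
The requested component of w1 is -1.

-1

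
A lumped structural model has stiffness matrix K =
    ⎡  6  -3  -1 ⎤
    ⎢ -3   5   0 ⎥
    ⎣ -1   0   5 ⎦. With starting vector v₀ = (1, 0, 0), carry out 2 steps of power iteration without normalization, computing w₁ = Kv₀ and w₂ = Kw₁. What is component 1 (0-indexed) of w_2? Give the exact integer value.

w1 = Kv₀ = (6, -3, -1)
w2 = Kw1 = (46, -33, -11)
The requested component of w2 is -33.

-33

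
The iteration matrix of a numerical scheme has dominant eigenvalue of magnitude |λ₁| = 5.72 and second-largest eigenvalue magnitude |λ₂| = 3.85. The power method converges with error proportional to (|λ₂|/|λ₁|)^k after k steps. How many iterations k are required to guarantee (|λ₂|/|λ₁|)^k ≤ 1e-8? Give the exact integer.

|λ₂/λ₁| = 3.85/5.72 = 0.67308
Need k ≥ ln(1e-8) / ln(0.67308) = -18.4207 / -0.3959 ≈ 46.529
Smallest integer k satisfying the bound: 47

47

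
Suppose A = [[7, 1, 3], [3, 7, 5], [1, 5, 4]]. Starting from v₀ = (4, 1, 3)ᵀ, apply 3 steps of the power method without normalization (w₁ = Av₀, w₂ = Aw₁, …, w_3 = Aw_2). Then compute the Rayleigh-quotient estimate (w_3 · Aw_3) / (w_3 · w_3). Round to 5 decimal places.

w1 = Av₀ = (38, 34, 21)
w2 = Aw1 = (363, 457, 292)
w3 = Aw2 = (3874, 5748, 3816)
Aw3 = (44314, 70938, 47878)
w3·Aw3 = 3874·44314 + 5748·70938 + 3816·47878 = 762126508; w3·w3 = 3874·3874 + 5748·5748 + 3816·3816 = 62609236
λ ≈ 762126508/62609236 = 12.17275

12.17275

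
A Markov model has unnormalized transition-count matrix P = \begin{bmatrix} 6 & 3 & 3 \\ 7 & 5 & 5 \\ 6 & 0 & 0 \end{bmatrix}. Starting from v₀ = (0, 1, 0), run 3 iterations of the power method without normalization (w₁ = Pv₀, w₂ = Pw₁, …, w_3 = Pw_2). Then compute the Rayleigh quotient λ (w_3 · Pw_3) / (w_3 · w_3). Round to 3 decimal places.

11.760

w1 = Pv₀ = (3, 5, 0)
w2 = Pw1 = (33, 46, 18)
w3 = Pw2 = (390, 551, 198)
Pw3 = (4587, 6475, 2340)
w3·Pw3 = 390·4587 + 551·6475 + 198·2340 = 5819975; w3·w3 = 390·390 + 551·551 + 198·198 = 494905
λ ≈ 5819975/494905 = 11.760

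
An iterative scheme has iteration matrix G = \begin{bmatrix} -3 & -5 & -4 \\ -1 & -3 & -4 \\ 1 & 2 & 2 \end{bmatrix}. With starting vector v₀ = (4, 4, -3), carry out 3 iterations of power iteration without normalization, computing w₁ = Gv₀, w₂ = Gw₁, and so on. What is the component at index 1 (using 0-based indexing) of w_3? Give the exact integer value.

w1 = Gv₀ = (-20, -4, 6)
w2 = Gw1 = (56, 8, -16)
w3 = Gw2 = (-144, -16, 40)
The requested component of w3 is -16.

-16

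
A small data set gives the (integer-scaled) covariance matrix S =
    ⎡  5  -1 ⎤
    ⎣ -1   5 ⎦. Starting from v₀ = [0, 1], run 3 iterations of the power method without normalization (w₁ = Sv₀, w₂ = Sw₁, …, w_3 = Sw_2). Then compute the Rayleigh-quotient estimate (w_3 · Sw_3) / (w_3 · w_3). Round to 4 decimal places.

λ ≈ 5.8386

w1 = Sv₀ = (-1, 5)
w2 = Sw1 = (-10, 26)
w3 = Sw2 = (-76, 140)
Sw3 = (-520, 776)
w3·Sw3 = (-76)·(-520) + 140·776 = 148160; w3·w3 = (-76)·(-76) + 140·140 = 25376
λ ≈ 148160/25376 = 5.8386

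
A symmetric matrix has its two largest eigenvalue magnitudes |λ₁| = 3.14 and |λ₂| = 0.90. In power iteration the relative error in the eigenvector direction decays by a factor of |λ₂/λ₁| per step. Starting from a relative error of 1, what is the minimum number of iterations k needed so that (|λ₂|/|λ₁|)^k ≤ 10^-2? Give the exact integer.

4

|λ₂/λ₁| = 0.90/3.14 = 0.28662
Need k ≥ ln(10^-2) / ln(0.28662) = -4.6052 / -1.2496 ≈ 3.685
Smallest integer k satisfying the bound: 4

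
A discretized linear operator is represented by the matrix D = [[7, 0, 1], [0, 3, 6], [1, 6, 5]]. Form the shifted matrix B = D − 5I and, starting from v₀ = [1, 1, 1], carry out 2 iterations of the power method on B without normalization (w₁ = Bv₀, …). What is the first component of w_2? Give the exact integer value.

B = D − 5I has rows (2, 0, 1); (0, -2, 6); (1, 6, 0)
w1 = Bv₀ = (3, 4, 7)
w2 = Bw1 = (13, 34, 27)
Requested component of w2: 13

13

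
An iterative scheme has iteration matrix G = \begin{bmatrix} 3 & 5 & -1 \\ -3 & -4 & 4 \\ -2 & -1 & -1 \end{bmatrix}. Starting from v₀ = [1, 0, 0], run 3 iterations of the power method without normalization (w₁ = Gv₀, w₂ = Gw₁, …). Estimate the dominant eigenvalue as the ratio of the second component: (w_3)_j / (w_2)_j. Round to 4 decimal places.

λ ≈ -5.6000

w1 = Gv₀ = (3, -3, -2)
w2 = Gw1 = (-4, -5, -1)
w3 = Gw2 = (-36, 28, 14)
Ratio at component: 28 / -5 = -5.6000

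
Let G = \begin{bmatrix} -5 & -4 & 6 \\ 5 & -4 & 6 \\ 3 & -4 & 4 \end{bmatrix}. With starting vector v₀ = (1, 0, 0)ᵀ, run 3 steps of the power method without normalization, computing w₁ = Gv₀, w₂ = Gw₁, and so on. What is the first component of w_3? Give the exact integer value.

w1 = Gv₀ = ((-5)·1 + (-4)·0 + 6·0; 5·1 + (-4)·0 + 6·0; 3·1 + (-4)·0 + 4·0) = (-5, 5, 3)
w2 = Gw1 = ((-5)·(-5) + (-4)·5 + 6·3; 5·(-5) + (-4)·5 + 6·3; 3·(-5) + (-4)·5 + 4·3) = (23, -27, -23)
w3 = Gw2 = (-145, 85, 85)
The requested component of w3 is -145.

-145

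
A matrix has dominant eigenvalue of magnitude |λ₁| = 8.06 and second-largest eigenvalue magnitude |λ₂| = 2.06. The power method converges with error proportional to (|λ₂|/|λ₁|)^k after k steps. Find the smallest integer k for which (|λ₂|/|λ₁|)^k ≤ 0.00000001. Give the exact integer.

|λ₂/λ₁| = 2.06/8.06 = 0.25558
Need k ≥ ln(0.00000001) / ln(0.25558) = -18.4207 / -1.3642 ≈ 13.503
Smallest integer k satisfying the bound: 14

14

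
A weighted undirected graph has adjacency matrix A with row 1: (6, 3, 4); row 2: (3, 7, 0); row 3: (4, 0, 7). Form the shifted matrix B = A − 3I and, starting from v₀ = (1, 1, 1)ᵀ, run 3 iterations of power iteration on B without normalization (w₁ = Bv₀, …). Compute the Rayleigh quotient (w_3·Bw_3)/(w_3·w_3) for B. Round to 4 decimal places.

μ ≈ 8.5243

B = A − 3I has rows (3, 3, 4); (3, 4, 0); (4, 0, 4)
w1 = Bv₀ = (10, 7, 8)
w2 = Bw1 = (83, 58, 72)
w3 = Bw2 = (711, 481, 620)
Bw3 = (6056, 4057, 5324)
w3·Bw3 = 9558113; w3·w3 = 1121282; μ ≈ 9558113/1121282 = 8.5243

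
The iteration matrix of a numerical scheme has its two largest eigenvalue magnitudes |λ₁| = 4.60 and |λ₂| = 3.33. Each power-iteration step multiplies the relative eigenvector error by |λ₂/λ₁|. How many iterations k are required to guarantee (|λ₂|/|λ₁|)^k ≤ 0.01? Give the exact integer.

15

|λ₂/λ₁| = 3.33/4.60 = 0.72391
Need k ≥ ln(0.01) / ln(0.72391) = -4.6052 / -0.3231 ≈ 14.254
Smallest integer k satisfying the bound: 15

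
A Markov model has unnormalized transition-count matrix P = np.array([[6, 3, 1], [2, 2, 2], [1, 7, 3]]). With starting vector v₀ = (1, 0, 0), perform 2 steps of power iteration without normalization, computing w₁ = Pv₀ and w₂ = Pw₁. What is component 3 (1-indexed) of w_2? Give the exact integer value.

w1 = Pv₀ = (6·1 + 3·0 + 1·0; 2·1 + 2·0 + 2·0; 1·1 + 7·0 + 3·0) = (6, 2, 1)
w2 = Pw1 = (6·6 + 3·2 + 1·1; 2·6 + 2·2 + 2·1; 1·6 + 7·2 + 3·1) = (43, 18, 23)
The requested component of w2 is 23.

23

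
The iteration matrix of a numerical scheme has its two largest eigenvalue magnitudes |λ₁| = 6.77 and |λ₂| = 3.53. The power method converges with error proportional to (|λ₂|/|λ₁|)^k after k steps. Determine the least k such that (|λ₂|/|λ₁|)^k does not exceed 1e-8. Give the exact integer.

29

|λ₂/λ₁| = 3.53/6.77 = 0.52142
Need k ≥ ln(1e-8) / ln(0.52142) = -18.4207 / -0.6512 ≈ 28.287
Smallest integer k satisfying the bound: 29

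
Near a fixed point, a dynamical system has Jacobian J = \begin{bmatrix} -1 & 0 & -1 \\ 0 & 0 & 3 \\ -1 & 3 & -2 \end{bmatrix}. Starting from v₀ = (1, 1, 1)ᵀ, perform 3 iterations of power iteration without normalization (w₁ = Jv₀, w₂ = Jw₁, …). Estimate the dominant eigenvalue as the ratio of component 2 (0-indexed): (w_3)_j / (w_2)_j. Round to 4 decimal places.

w1 = Jv₀ = ((-1)·1 + 0·1 + (-1)·1; 0·1 + 0·1 + 3·1; (-1)·1 + 3·1 + (-2)·1) = (-2, 3, 0)
w2 = Jw1 = ((-1)·(-2) + 0·3 + (-1)·0; 0·(-2) + 0·3 + 3·0; (-1)·(-2) + 3·3 + (-2)·0) = (2, 0, 11)
w3 = Jw2 = (-13, 33, -24)
Ratio at component: -24 / 11 = -2.1818

λ ≈ -2.1818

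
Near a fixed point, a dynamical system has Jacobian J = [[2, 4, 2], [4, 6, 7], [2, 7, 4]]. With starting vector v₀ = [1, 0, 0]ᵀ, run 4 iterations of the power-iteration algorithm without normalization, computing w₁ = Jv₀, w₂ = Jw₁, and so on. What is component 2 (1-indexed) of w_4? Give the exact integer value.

w1 = Jv₀ = (2·1 + 4·0 + 2·0; 4·1 + 6·0 + 7·0; 2·1 + 7·0 + 4·0) = (2, 4, 2)
w2 = Jw1 = (2·2 + 4·4 + 2·2; 4·2 + 6·4 + 7·2; 2·2 + 7·4 + 4·2) = (24, 46, 40)
w3 = Jw2 = (312, 652, 530)
w4 = Jw3 = (4292, 8870, 7308)
The requested component of w4 is 8870.

8870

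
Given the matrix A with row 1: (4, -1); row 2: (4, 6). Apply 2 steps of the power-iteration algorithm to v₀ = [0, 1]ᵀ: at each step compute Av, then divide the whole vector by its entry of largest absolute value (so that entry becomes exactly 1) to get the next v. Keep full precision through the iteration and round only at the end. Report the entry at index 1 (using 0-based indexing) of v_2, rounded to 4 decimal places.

Av0 = (-1.00000, 6.00000); divide by 6.00000 → v1 = (-0.16667, 1.00000)
Av1 = (-1.66667, 5.33333); divide by 5.33333 → v2 = (-0.31250, 1.00000)
Requested entry of v2: 32/32 = 1.0000

1.0000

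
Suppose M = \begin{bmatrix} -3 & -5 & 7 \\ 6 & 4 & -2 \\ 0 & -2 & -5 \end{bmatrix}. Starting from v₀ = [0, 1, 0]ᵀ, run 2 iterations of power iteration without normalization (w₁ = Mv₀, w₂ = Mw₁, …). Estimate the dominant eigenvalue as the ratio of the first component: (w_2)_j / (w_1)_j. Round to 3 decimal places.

w1 = Mv₀ = (-5, 4, -2)
w2 = Mw1 = (-19, -10, 2)
Ratio at component: -19 / -5 = 3.800

3.800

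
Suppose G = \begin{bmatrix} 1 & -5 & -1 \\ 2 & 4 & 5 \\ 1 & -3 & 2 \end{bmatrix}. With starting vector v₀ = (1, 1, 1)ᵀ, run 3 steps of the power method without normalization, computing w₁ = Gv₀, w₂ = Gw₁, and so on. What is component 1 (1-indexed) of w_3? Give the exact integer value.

w1 = Gv₀ = (1·1 + (-5)·1 + (-1)·1; 2·1 + 4·1 + 5·1; 1·1 + (-3)·1 + 2·1) = (-5, 11, 0)
w2 = Gw1 = (1·(-5) + (-5)·11 + (-1)·0; 2·(-5) + 4·11 + 5·0; 1·(-5) + (-3)·11 + 2·0) = (-60, 34, -38)
w3 = Gw2 = (-192, -174, -238)
The requested component of w3 is -192.

-192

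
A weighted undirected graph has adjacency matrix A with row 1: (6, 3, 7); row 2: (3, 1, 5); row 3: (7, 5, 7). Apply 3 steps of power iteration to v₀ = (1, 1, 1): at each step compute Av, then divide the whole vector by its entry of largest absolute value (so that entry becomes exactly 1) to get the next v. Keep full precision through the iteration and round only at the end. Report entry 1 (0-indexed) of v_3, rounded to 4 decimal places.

Av0 = (16.00000, 9.00000, 19.00000); divide by 19.00000 → v1 = (0.84211, 0.47368, 1.00000)
Av1 = (13.47368, 8.00000, 15.26316); divide by 15.26316 → v2 = (0.88276, 0.52414, 1.00000)
Av2 = (13.86897, 8.17241, 15.80000); divide by 15.80000 → v3 = (0.87778, 0.51724, 1.00000)
Requested entry of v3: 2370/4582 = 0.5172

0.5172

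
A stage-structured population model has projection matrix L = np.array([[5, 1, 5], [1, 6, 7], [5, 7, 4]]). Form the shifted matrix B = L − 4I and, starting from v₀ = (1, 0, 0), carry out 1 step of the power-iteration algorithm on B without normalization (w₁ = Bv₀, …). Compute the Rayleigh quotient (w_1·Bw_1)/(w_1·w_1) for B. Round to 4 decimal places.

B = L − 4I has rows (1, 1, 5); (1, 2, 7); (5, 7, 0)
w1 = Bv₀ = (1·1 + 1·0 + 5·0; 1·1 + 2·0 + 7·0; 5·1 + 7·0 + 0·0) = (1, 1, 5)
Bw1 = (27, 38, 12)
w1·Bw1 = 125; w1·w1 = 27; μ ≈ 125/27 = 4.6296

μ ≈ 4.6296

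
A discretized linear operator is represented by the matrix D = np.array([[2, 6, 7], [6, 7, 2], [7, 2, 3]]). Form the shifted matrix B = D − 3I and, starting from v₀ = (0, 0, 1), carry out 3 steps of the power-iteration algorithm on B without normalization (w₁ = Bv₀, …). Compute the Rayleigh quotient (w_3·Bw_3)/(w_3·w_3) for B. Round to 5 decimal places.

7.19277

B = D − 3I has rows (-1, 6, 7); (6, 4, 2); (7, 2, 0)
w1 = Bv₀ = ((-1)·0 + 6·0 + 7·1; 6·0 + 4·0 + 2·1; 7·0 + 2·0 + 0·1) = (7, 2, 0)
w2 = Bw1 = ((-1)·7 + 6·2 + 7·0; 6·7 + 4·2 + 2·0; 7·7 + 2·2 + 0·0) = (5, 50, 53)
w3 = Bw2 = (666, 336, 135)
Bw3 = (2295, 5610, 5334)
w3·Bw3 = 4133520; w3·w3 = 574677; μ ≈ 4133520/574677 = 7.19277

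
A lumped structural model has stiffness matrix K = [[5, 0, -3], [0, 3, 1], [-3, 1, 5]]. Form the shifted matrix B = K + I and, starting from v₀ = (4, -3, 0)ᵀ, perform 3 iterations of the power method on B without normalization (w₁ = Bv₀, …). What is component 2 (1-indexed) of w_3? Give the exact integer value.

-426

B = K + I has rows (6, 0, -3); (0, 4, 1); (-3, 1, 6)
w1 = Bv₀ = (24, -12, -15)
w2 = Bw1 = (189, -63, -174)
w3 = Bw2 = (1656, -426, -1674)
Requested component of w3: -426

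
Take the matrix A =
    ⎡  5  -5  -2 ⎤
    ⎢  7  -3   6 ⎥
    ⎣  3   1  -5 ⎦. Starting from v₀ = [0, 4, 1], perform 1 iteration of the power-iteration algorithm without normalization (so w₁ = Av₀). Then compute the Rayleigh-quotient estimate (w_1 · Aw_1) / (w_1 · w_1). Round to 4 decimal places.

λ ≈ 5.0576

w1 = Av₀ = (5·0 + (-5)·4 + (-2)·1; 7·0 + (-3)·4 + 6·1; 3·0 + 1·4 + (-5)·1) = (-22, -6, -1)
Aw1 = (-78, -142, -67)
w1·Aw1 = (-22)·(-78) + (-6)·(-142) + (-1)·(-67) = 2635; w1·w1 = (-22)·(-22) + (-6)·(-6) + (-1)·(-1) = 521
λ ≈ 2635/521 = 5.0576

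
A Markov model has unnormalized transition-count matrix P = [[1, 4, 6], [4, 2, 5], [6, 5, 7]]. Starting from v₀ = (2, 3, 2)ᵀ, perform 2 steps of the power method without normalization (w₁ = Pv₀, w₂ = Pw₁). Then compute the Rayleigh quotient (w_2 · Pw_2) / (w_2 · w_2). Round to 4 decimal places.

14.0663

w1 = Pv₀ = (1·2 + 4·3 + 6·2; 4·2 + 2·3 + 5·2; 6·2 + 5·3 + 7·2) = (26, 24, 41)
w2 = Pw1 = (1·26 + 4·24 + 6·41; 4·26 + 2·24 + 5·41; 6·26 + 5·24 + 7·41) = (368, 357, 563)
Pw2 = (5174, 5001, 7934)
w2·Pw2 = 368·5174 + 357·5001 + 563·7934 = 8156231; w2·w2 = 368·368 + 357·357 + 563·563 = 579842
λ ≈ 8156231/579842 = 14.0663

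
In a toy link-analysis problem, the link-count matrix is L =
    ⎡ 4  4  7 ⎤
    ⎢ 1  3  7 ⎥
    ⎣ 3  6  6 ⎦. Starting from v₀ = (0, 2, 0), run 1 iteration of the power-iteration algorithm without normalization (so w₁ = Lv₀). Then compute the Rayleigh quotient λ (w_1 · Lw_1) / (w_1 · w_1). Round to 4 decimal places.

13.7869

w1 = Lv₀ = (4·0 + 4·2 + 7·0; 1·0 + 3·2 + 7·0; 3·0 + 6·2 + 6·0) = (8, 6, 12)
Lw1 = (140, 110, 132)
w1·Lw1 = 8·140 + 6·110 + 12·132 = 3364; w1·w1 = 8·8 + 6·6 + 12·12 = 244
λ ≈ 3364/244 = 13.7869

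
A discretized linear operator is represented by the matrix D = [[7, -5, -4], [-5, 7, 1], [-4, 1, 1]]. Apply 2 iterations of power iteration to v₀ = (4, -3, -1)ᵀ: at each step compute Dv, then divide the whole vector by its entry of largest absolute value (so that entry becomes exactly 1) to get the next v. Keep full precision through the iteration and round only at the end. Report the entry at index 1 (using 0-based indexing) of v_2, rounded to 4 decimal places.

Dv0 = (47.00000, -42.00000, -20.00000); divide by 47.00000 → v1 = (1.00000, -0.89362, -0.42553)
Dv1 = (13.17021, -11.68085, -5.31915); divide by 13.17021 → v2 = (1.00000, -0.88691, -0.40388)
Requested entry of v2: -549/619 = -0.8869

-0.8869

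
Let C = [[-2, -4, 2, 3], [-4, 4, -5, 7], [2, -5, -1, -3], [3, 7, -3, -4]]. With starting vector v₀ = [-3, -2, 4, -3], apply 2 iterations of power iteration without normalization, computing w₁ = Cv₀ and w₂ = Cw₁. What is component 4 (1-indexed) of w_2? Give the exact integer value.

-155

w1 = Cv₀ = ((-2)·(-3) + (-4)·(-2) + 2·4 + 3·(-3); (-4)·(-3) + 4·(-2) + (-5)·4 + 7·(-3); 2·(-3) + (-5)·(-2) + (-1)·4 + (-3)·(-3); 3·(-3) + 7·(-2) + (-3)·4 + (-4)·(-3)) = (13, -37, 9, -23)
w2 = Cw1 = ((-2)·13 + (-4)·(-37) + 2·9 + 3·(-23); (-4)·13 + 4·(-37) + (-5)·9 + 7·(-23); 2·13 + (-5)·(-37) + (-1)·9 + (-3)·(-23); 3·13 + 7·(-37) + (-3)·9 + (-4)·(-23)) = (71, -406, 271, -155)
The requested component of w2 is -155.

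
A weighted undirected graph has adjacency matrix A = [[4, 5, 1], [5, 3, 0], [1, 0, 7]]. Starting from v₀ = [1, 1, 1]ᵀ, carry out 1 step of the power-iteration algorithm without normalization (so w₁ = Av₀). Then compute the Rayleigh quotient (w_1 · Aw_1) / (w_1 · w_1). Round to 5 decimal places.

w1 = Av₀ = (4·1 + 5·1 + 1·1; 5·1 + 3·1 + 0·1; 1·1 + 0·1 + 7·1) = (10, 8, 8)
Aw1 = (88, 74, 66)
w1·Aw1 = 10·88 + 8·74 + 8·66 = 2000; w1·w1 = 10·10 + 8·8 + 8·8 = 228
λ ≈ 2000/228 = 8.77193

λ ≈ 8.77193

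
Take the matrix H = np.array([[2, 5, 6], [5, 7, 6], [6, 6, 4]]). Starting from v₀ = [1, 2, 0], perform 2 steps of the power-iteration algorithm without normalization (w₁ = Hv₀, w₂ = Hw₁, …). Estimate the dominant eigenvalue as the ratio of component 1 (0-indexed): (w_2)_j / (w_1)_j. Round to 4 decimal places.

w1 = Hv₀ = (2·1 + 5·2 + 6·0; 5·1 + 7·2 + 6·0; 6·1 + 6·2 + 4·0) = (12, 19, 18)
w2 = Hw1 = (2·12 + 5·19 + 6·18; 5·12 + 7·19 + 6·18; 6·12 + 6·19 + 4·18) = (227, 301, 258)
Ratio at component: 301 / 19 = 15.8421

15.8421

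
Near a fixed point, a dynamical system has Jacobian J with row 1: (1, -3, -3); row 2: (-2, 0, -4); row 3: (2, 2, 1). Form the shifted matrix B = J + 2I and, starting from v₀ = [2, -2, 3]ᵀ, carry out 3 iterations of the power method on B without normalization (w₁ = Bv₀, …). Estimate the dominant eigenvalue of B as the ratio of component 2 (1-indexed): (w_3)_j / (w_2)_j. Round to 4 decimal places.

2.6829

B = J + 2I has rows (3, -3, -3); (-2, 2, -4); (2, 2, 3)
w1 = Bv₀ = (3·2 + (-3)·(-2) + (-3)·3; (-2)·2 + 2·(-2) + (-4)·3; 2·2 + 2·(-2) + 3·3) = (3, -20, 9)
w2 = Bw1 = (3·3 + (-3)·(-20) + (-3)·9; (-2)·3 + 2·(-20) + (-4)·9; 2·3 + 2·(-20) + 3·9) = (42, -82, -7)
w3 = Bw2 = (393, -220, -101)
Ratio: -220/-82 = 2.6829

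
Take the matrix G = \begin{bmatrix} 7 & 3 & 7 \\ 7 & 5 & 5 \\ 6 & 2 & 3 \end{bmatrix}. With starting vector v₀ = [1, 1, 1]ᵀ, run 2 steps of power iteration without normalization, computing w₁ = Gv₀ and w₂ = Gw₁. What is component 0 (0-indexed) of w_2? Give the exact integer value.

w1 = Gv₀ = (7·1 + 3·1 + 7·1; 7·1 + 5·1 + 5·1; 6·1 + 2·1 + 3·1) = (17, 17, 11)
w2 = Gw1 = (7·17 + 3·17 + 7·11; 7·17 + 5·17 + 5·11; 6·17 + 2·17 + 3·11) = (247, 259, 169)
The requested component of w2 is 247.

247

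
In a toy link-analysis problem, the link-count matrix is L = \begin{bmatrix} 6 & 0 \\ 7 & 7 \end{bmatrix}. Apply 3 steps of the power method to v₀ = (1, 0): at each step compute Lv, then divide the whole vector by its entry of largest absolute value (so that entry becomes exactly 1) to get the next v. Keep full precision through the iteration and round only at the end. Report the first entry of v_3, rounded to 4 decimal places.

0.2430

Lv0 = (6.00000, 7.00000); divide by 7.00000 → v1 = (0.85714, 1.00000)
Lv1 = (5.14286, 13.00000); divide by 13.00000 → v2 = (0.39560, 1.00000)
Lv2 = (2.37363, 9.76923); divide by 9.76923 → v3 = (0.24297, 1.00000)
Requested entry of v3: 216/889 = 0.2430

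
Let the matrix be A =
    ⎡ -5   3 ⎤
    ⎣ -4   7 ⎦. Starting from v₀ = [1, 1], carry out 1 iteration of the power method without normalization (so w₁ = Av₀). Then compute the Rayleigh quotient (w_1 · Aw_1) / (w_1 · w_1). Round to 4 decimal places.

w1 = Av₀ = ((-5)·1 + 3·1; (-4)·1 + 7·1) = (-2, 3)
Aw1 = (19, 29)
w1·Aw1 = (-2)·19 + 3·29 = 49; w1·w1 = (-2)·(-2) + 3·3 = 13
λ ≈ 49/13 = 3.7692

3.7692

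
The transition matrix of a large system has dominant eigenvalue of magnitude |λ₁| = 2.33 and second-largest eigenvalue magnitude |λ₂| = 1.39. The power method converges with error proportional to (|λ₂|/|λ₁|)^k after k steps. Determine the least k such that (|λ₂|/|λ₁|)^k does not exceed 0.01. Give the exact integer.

9

|λ₂/λ₁| = 1.39/2.33 = 0.59657
Need k ≥ ln(0.01) / ln(0.59657) = -4.6052 / -0.5166 ≈ 8.915
Smallest integer k satisfying the bound: 9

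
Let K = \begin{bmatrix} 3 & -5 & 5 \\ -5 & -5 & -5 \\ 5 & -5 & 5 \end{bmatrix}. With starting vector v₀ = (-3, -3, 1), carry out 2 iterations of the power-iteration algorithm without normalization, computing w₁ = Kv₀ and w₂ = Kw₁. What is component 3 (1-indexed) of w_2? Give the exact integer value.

-45

w1 = Kv₀ = (3·(-3) + (-5)·(-3) + 5·1; (-5)·(-3) + (-5)·(-3) + (-5)·1; 5·(-3) + (-5)·(-3) + 5·1) = (11, 25, 5)
w2 = Kw1 = (3·11 + (-5)·25 + 5·5; (-5)·11 + (-5)·25 + (-5)·5; 5·11 + (-5)·25 + 5·5) = (-67, -205, -45)
The requested component of w2 is -45.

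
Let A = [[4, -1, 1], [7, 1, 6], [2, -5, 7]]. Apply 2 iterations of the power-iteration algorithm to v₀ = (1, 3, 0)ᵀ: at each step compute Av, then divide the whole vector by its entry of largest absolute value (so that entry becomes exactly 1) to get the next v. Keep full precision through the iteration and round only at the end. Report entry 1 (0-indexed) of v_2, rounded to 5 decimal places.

0.43885

Av0 = (1.000000, 10.000000, -13.000000); divide by -13.000000 → v1 = (-0.076923, -0.769231, 1.000000)
Av1 = (1.461538, 4.692308, 10.692308); divide by 10.692308 → v2 = (0.136691, 0.438849, 1.000000)
Requested entry of v2: -61/-139 = 0.43885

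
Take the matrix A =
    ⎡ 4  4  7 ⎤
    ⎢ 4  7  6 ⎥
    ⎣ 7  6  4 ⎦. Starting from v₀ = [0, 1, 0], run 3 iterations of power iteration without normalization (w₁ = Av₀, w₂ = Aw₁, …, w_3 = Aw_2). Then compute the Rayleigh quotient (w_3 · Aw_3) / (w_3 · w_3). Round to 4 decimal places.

w1 = Av₀ = (4·0 + 4·1 + 7·0; 4·0 + 7·1 + 6·0; 7·0 + 6·1 + 4·0) = (4, 7, 6)
w2 = Aw1 = (4·4 + 4·7 + 7·6; 4·4 + 7·7 + 6·6; 7·4 + 6·7 + 4·6) = (86, 101, 94)
w3 = Aw2 = (1406, 1615, 1584)
Aw3 = (23172, 26433, 25868)
w3·Aw3 = 1406·23172 + 1615·26433 + 1584·25868 = 116244039; w3·w3 = 1406·1406 + 1615·1615 + 1584·1584 = 7094117
λ ≈ 116244039/7094117 = 16.3860

16.3860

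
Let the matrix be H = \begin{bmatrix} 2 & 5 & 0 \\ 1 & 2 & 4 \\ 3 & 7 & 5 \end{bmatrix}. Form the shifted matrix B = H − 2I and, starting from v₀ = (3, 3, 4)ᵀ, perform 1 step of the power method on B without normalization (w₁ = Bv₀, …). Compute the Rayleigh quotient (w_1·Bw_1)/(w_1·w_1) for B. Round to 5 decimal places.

B = H − 2I has rows (0, 5, 0); (1, 0, 4); (3, 7, 3)
w1 = Bv₀ = (15, 19, 42)
Bw1 = (95, 183, 304)
w1·Bw1 = 17670; w1·w1 = 2350; μ ≈ 17670/2350 = 7.51915

μ ≈ 7.51915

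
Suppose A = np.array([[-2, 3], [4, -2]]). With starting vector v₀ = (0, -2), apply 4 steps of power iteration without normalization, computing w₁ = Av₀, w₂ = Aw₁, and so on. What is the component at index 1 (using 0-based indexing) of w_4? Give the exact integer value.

-896

w1 = Av₀ = (-6, 4)
w2 = Aw1 = (24, -32)
w3 = Aw2 = (-144, 160)
w4 = Aw3 = (768, -896)
The requested component of w4 is -896.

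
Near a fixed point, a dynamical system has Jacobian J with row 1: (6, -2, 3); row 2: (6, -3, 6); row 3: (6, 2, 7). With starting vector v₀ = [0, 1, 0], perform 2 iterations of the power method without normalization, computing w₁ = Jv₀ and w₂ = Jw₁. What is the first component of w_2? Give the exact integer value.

w1 = Jv₀ = (-2, -3, 2)
w2 = Jw1 = (0, 9, -4)
The requested component of w2 is 0.

0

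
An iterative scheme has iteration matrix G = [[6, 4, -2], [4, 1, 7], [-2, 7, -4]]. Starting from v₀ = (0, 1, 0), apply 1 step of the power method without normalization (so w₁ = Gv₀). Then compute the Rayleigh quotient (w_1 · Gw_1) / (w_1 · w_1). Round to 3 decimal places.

-1.227

w1 = Gv₀ = (6·0 + 4·1 + (-2)·0; 4·0 + 1·1 + 7·0; (-2)·0 + 7·1 + (-4)·0) = (4, 1, 7)
Gw1 = (14, 66, -29)
w1·Gw1 = 4·14 + 1·66 + 7·(-29) = -81; w1·w1 = 4·4 + 1·1 + 7·7 = 66
λ ≈ -81/66 = -1.227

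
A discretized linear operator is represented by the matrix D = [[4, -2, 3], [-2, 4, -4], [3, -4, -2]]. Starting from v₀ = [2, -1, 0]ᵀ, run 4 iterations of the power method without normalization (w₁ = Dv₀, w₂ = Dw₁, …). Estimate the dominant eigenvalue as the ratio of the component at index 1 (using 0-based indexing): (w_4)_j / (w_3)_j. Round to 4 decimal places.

λ ≈ 8.9096

w1 = Dv₀ = (4·2 + (-2)·(-1) + 3·0; (-2)·2 + 4·(-1) + (-4)·0; 3·2 + (-4)·(-1) + (-2)·0) = (10, -8, 10)
w2 = Dw1 = (4·10 + (-2)·(-8) + 3·10; (-2)·10 + 4·(-8) + (-4)·10; 3·10 + (-4)·(-8) + (-2)·10) = (86, -92, 42)
w3 = Dw2 = (654, -708, 542)
w4 = Dw3 = (5658, -6308, 3710)
Ratio at component: -6308 / -708 = 8.9096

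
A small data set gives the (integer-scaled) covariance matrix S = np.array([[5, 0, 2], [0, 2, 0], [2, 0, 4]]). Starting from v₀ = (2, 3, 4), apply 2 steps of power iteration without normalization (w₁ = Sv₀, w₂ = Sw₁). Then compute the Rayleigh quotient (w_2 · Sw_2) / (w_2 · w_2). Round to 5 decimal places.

λ ≈ 6.52236

w1 = Sv₀ = (18, 6, 20)
w2 = Sw1 = (130, 12, 116)
Sw2 = (882, 24, 724)
w2·Sw2 = 130·882 + 12·24 + 116·724 = 198932; w2·w2 = 130·130 + 12·12 + 116·116 = 30500
λ ≈ 198932/30500 = 6.52236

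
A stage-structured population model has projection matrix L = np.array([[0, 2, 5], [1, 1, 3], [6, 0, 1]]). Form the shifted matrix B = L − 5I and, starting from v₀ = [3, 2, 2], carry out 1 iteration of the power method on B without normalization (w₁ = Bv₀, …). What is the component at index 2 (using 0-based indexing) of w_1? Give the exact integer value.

10

B = L − 5I has rows (-5, 2, 5); (1, -4, 3); (6, 0, -4)
w1 = Bv₀ = (-1, 1, 10)
Requested component of w1: 10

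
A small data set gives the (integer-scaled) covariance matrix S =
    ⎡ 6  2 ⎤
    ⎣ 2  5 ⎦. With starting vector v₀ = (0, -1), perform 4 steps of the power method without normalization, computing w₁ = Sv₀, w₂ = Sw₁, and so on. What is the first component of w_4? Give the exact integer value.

w1 = Sv₀ = (-2, -5)
w2 = Sw1 = (-22, -29)
w3 = Sw2 = (-190, -189)
w4 = Sw3 = (-1518, -1325)
The requested component of w4 is -1518.

-1518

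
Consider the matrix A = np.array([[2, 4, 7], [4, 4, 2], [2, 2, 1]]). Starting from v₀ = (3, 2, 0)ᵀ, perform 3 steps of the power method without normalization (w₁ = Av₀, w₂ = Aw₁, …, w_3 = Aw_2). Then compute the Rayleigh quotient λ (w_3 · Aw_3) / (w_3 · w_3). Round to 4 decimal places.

λ ≈ 9.2013

w1 = Av₀ = (2·3 + 4·2 + 7·0; 4·3 + 4·2 + 2·0; 2·3 + 2·2 + 1·0) = (14, 20, 10)
w2 = Aw1 = (2·14 + 4·20 + 7·10; 4·14 + 4·20 + 2·10; 2·14 + 2·20 + 1·10) = (178, 156, 78)
w3 = Aw2 = (1526, 1492, 746)
Aw3 = (14242, 13564, 6782)
w3·Aw3 = 1526·14242 + 1492·13564 + 746·6782 = 47030152; w3·w3 = 1526·1526 + 1492·1492 + 746·746 = 5111256
λ ≈ 47030152/5111256 = 9.2013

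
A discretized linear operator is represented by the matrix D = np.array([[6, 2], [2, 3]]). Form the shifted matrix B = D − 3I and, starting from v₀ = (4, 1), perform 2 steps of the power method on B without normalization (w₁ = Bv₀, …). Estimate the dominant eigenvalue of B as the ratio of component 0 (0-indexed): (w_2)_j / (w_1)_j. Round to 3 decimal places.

μ ≈ 4.143

B = D − 3I has rows (3, 2); (2, 0)
w1 = Bv₀ = (3·4 + 2·1; 2·4 + 0·1) = (14, 8)
w2 = Bw1 = (3·14 + 2·8; 2·14 + 0·8) = (58, 28)
Ratio: 58/14 = 4.143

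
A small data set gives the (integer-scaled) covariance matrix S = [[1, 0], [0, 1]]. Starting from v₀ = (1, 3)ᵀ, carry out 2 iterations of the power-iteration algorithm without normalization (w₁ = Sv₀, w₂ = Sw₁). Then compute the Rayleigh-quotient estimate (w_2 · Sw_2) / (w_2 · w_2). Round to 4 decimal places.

1.0000

w1 = Sv₀ = (1·1 + 0·3; 0·1 + 1·3) = (1, 3)
w2 = Sw1 = (1·1 + 0·3; 0·1 + 1·3) = (1, 3)
Sw2 = (1, 3)
w2·Sw2 = 1·1 + 3·3 = 10; w2·w2 = 1·1 + 3·3 = 10
λ ≈ 10/10 = 1.0000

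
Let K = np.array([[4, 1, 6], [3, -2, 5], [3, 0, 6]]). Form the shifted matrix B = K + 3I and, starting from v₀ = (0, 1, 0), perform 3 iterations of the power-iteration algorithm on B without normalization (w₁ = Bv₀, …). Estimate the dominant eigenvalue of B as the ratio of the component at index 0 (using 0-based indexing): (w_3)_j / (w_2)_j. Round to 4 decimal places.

9.7500

B = K + 3I has rows (7, 1, 6); (3, 1, 5); (3, 0, 9)
w1 = Bv₀ = (7·0 + 1·1 + 6·0; 3·0 + 1·1 + 5·0; 3·0 + 0·1 + 9·0) = (1, 1, 0)
w2 = Bw1 = (7·1 + 1·1 + 6·0; 3·1 + 1·1 + 5·0; 3·1 + 0·1 + 9·0) = (8, 4, 3)
w3 = Bw2 = (78, 43, 51)
Ratio: 78/8 = 9.7500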